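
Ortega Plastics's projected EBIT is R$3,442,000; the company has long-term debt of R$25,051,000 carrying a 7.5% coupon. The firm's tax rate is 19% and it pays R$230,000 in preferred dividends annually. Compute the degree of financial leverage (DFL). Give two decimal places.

2.69

Interest = R$1,878,825.00.
Preferred dividends grossed up pre-tax: R$230,000 / (1 − 0.19) = R$283,950.62.
DFL = EBIT ÷ [EBIT − I − D_p/(1−t)] = R$3,442,000 ÷ [R$3,442,000 − R$1,878,825.00 − R$283,950.62] = R$3,442,000 ÷ R$1,279,224.38 = 2.6907.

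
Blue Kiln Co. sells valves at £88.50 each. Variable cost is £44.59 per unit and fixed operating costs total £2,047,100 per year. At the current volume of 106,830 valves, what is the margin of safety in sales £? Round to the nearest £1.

Each unit contributes £88.50 − £44.59 = £43.91. Break-even units = £2,047,100 ÷ £43.91 = 46,620.36; break-even revenue = 46,620.36 × £88.50 = £4,125,901.84.
Current sales = 106,830 × £88.50 = £9,454,455.00.
Margin of safety = £9,454,455.00 − £4,125,901.84 = £5,328,553.

£5,328,553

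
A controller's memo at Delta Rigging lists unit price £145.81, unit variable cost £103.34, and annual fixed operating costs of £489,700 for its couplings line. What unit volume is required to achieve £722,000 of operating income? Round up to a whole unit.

Each unit contributes £145.81 − £103.34 = £42.47.
Need Q such that Q × £42.47 − £489,700 = £722,000, i.e. Q = £1,211,700 / £42.47 = 28,530.73 → 28,531.

28,531 couplings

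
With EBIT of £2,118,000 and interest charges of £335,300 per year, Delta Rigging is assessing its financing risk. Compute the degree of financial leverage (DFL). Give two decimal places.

Interest = £335,300.00.
Degree of financial leverage = EBIT / (EBIT − interest) = £2,118,000 / £1,782,700.00 = 1.1881.

1.19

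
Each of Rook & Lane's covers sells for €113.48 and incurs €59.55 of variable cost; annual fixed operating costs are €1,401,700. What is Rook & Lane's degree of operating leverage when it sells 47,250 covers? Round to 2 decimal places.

Total contribution margin = 47,250 × €53.93 = €2,548,192.50.
Subtracting fixed costs: EBIT = €2,548,192.50 − €1,401,700 = €1,146,492.50.
Degree of operating leverage = €2,548,192.50 / €1,146,492.50 = 2.2226.

2.22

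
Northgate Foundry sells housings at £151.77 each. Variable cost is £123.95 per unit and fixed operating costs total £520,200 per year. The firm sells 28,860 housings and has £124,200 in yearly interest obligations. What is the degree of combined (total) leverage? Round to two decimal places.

Contribution at this volume is 28,860 × £27.82 = £802,885.20.
Subtracting fixed costs: EBIT = £802,885.20 − £520,200 = £282,685.20. Interest = £124,200.00.
DOL = £802,885.20 ÷ £282,685.20 = 2.8402; DFL = £282,685.20 ÷ £158,485.20 = 1.7837.
DCL = DOL × DFL = 2.8402 × 1.7837 = 5.0661.

5.07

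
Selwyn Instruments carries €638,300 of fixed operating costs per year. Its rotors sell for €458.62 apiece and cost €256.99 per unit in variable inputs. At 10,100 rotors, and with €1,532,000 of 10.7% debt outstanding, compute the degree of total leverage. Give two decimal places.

1.65

At 10,100 units, contribution = 10,100 × €201.63 = €2,036,463.00.
EBIT = €2,036,463.00 − €638,300 = €1,398,163.00. Interest = €163,924.00, so EBIT − I = €1,234,239.00.
DCL = contribution ÷ (EBIT − I) = €2,036,463.00 ÷ €1,234,239.00 = 1.6500.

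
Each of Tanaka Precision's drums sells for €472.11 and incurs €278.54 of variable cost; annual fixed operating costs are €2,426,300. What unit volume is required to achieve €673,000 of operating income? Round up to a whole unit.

16,012 drums

Each unit contributes €472.11 − €278.54 = €193.57.
Required volume = (fixed costs + target profit) ÷ CM = (€2,426,300 + €673,000) ÷ €193.57 = 16,011.26, so 16,012 drums.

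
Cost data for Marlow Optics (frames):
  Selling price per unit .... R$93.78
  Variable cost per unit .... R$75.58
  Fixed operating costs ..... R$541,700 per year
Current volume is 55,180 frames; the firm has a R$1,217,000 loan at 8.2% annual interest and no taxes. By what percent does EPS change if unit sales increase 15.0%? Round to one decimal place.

+41.5%

Contribution at this volume is 55,180 × R$18.20 = R$1,004,276.00.
Operating income = contribution − fixed costs = R$1,004,276.00 − R$541,700 = R$462,576.00.
Interest = R$99,794.00, so EBIT − I = R$362,782.00.
DCL = total CM / (EBIT − I) = R$1,004,276.00 / R$362,782.00 = 2.7683.
EPS therefore changes by 2.7683 × (+15.0%) = +41.5%.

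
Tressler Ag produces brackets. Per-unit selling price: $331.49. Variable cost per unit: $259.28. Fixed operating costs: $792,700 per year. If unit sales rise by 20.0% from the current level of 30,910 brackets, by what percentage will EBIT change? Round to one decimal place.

Contribution at this volume is 30,910 × $72.21 = $2,232,011.10.
Subtracting fixed costs: EBIT = $2,232,011.10 − $792,700 = $1,439,311.10.
So DOL = total CM / EBIT = $2,232,011.10 / $1,439,311.10 = 1.5507.
%ΔEBIT = DOL × %ΔSales = 1.5507 × +20.0% = +31.0%.

+31.0%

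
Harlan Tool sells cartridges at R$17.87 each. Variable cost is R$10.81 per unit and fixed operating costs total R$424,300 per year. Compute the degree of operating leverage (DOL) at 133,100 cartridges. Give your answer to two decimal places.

Total contribution margin = 133,100 × R$7.06 = R$939,686.00.
EBIT = R$939,686.00 − R$424,300 = R$515,386.00.
Degree of operating leverage = R$939,686.00 / R$515,386.00 = 1.8233.

1.82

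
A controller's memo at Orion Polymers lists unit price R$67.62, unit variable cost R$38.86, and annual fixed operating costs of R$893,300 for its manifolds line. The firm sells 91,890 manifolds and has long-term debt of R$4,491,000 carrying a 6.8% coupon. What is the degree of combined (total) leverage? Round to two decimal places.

At 91,890 units, contribution = 91,890 × R$28.76 = R$2,642,756.40.
Subtracting fixed costs: EBIT = R$2,642,756.40 − R$893,300 = R$1,749,456.40. Interest = R$305,388.00.
DOL = R$2,642,756.40 ÷ R$1,749,456.40 = 1.5106; DFL = R$1,749,456.40 ÷ R$1,444,068.40 = 1.2115.
DCL = DOL × DFL = 1.5106 × 1.2115 = 1.8301.

1.83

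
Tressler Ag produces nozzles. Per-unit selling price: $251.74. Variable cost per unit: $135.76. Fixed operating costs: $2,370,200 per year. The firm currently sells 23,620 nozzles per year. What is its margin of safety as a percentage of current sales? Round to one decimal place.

Unit CM = price − variable cost = $251.74 − $135.76 = $115.98. Break-even units = $2,370,200 ÷ $115.98 = 20,436.28; break-even revenue = 20,436.28 × $251.74 = $5,144,629.66.
Actual sales revenue = 23,620 × $251.74 = $5,946,098.80.
Margin of safety = ($5,946,098.80 − $5,144,629.66) ÷ $5,946,098.80 = 13.5%.

13.5%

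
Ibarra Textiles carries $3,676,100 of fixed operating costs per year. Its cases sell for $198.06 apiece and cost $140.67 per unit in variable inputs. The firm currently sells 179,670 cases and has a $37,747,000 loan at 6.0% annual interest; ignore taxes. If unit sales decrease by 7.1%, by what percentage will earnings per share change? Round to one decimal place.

Total contribution margin = 179,670 × $57.39 = $10,311,261.30.
Subtracting fixed costs: EBIT = $10,311,261.30 − $3,676,100 = $6,635,161.30.
After interest of $2,264,820.00, pre-tax earnings = $4,370,341.30.
DCL = total CM / (EBIT − I) = $10,311,261.30 / $4,370,341.30 = 2.3594.
EPS therefore changes by 2.3594 × (-7.1%) = -16.8%.

-16.8%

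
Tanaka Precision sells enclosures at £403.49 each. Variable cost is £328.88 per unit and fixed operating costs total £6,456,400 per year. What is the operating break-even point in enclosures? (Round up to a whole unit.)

Contribution margin per unit = £403.49 − £328.88 = £74.61.
Break-even volume = fixed costs ÷ CM per unit = £6,456,400 ÷ £74.61 = 86,535.32, so 86,536 enclosures.

86,536 enclosures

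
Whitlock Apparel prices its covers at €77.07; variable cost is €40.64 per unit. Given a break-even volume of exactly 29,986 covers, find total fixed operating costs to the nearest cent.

€1,092,389.98

Each unit contributes €77.07 − €40.64 = €36.43.
Fixed costs = break-even units × CM = 29,986 × €36.43 = €1,092,389.98.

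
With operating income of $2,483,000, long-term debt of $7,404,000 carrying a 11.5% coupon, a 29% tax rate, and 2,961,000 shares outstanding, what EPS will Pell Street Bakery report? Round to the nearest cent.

Pre-tax income = $2,483,000 − $851,460.00 = $1,631,540.00.
Net income = $1,631,540.00 × (1 − 0.29) = $1,158,393.40.
EPS = $1,158,393.40 ÷ 2,961,000 = $0.39.

$0.39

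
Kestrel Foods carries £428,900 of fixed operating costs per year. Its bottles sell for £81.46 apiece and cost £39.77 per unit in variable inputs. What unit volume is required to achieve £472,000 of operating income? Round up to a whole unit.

21,610 bottles

Unit CM = price − variable cost = £81.46 − £39.77 = £41.69.
Required volume = (fixed costs + target profit) ÷ CM = (£428,900 + £472,000) ÷ £41.69 = 21,609.50, so 21,610 bottles.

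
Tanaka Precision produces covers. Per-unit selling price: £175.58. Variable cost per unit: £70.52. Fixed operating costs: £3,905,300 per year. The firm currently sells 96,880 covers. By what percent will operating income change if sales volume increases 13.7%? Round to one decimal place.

+22.2%

Contribution at this volume is 96,880 × £105.06 = £10,178,212.80.
EBIT = £10,178,212.80 − £3,905,300 = £6,272,912.80.
DOL = contribution ÷ EBIT = £10,178,212.80 ÷ £6,272,912.80 = 1.6226.
%ΔEBIT = DOL × %ΔSales = 1.6226 × +13.7% = +22.2%.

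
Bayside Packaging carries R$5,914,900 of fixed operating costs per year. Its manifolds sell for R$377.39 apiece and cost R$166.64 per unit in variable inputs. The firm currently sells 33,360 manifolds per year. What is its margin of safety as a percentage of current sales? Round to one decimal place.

Each unit contributes R$377.39 − R$166.64 = R$210.75. Break-even units = R$5,914,900 ÷ R$210.75 = 28,065.95; break-even revenue = 28,065.95 × R$377.39 = R$10,591,810.73.
Current sales = 33,360 × R$377.39 = R$12,589,730.40.
Margin of safety = (R$12,589,730.40 − R$10,591,810.73) ÷ R$12,589,730.40 = 15.9%.

15.9%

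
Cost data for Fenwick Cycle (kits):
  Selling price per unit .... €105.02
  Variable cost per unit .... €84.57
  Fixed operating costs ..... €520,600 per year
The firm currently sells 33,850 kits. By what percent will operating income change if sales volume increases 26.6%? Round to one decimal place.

+107.3%

Total contribution margin = 33,850 × €20.45 = €692,232.50.
Operating income = contribution − fixed costs = €692,232.50 − €520,600 = €171,632.50.
So DOL = total CM / EBIT = €692,232.50 / €171,632.50 = 4.0332.
%ΔEBIT = DOL × %ΔSales = 4.0332 × +26.6% = +107.3%.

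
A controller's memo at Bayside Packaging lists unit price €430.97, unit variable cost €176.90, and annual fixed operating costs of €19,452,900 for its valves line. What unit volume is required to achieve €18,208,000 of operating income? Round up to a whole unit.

148,231 valves

Unit CM = price − variable cost = €430.97 − €176.90 = €254.07.
Need Q such that Q × €254.07 − €19,452,900 = €18,208,000, i.e. Q = €37,660,900 / €254.07 = 148,230.41 → 148,231.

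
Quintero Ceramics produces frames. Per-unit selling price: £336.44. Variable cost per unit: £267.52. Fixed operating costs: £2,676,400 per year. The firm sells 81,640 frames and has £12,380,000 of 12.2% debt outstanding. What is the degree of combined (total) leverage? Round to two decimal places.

3.91

Total contribution margin = 81,640 × £68.92 = £5,626,628.80.
EBIT = £5,626,628.80 − £2,676,400 = £2,950,228.80. Interest = £1,510,360.00.
DOL = £5,626,628.80 ÷ £2,950,228.80 = 1.9072; DFL = £2,950,228.80 ÷ £1,439,868.80 = 2.0490.
DCL = DOL × DFL = 1.9072 × 2.0490 = 3.9079.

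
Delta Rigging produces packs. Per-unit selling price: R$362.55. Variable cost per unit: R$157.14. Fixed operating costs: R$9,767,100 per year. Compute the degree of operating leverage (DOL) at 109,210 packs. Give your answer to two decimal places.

Contribution at this volume is 109,210 × R$205.41 = R$22,432,826.10.
EBIT = R$22,432,826.10 − R$9,767,100 = R$12,665,726.10.
Degree of operating leverage = R$22,432,826.10 / R$12,665,726.10 = 1.7711.

1.77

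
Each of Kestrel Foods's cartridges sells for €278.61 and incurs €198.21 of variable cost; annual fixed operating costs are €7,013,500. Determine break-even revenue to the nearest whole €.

CM per unit = €278.61 − €198.21 = €80.40; CM ratio = €80.40 / €278.61 = 0.2886.
Break-even revenue = fixed costs × price ÷ CM = €7,013,500 × €278.61 ÷ €80.40 = €24,303,871.

€24,303,871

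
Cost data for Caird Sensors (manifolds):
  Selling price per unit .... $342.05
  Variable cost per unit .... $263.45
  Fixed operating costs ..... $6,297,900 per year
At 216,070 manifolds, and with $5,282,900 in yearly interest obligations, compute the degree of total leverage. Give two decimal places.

3.14

At 216,070 units, contribution = 216,070 × $78.60 = $16,983,102.00.
EBIT = $16,983,102.00 − $6,297,900 = $10,685,202.00. Interest = $5,282,900.00.
DOL = $16,983,102.00 ÷ $10,685,202.00 = 1.5894; DFL = $10,685,202.00 ÷ $5,402,302.00 = 1.9779.
DCL = DOL × DFL = 1.5894 × 1.9779 = 3.1437.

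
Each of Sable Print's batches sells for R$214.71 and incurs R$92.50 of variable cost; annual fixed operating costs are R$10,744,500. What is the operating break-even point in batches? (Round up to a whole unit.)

87,919 batches

Contribution margin per unit = R$214.71 − R$92.50 = R$122.21.
Break-even Q = R$10,744,500 / R$122.21 = 87,918.34 → 87,919 batches.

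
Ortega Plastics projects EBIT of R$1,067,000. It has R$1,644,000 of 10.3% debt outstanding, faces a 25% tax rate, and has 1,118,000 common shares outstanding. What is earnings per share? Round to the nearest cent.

Pre-tax income = R$1,067,000 − R$169,332.00 = R$897,668.00.
After tax at 25%: net income = R$897,668.00 × 0.75 = R$673,251.00.
Per share: R$673,251.00 / 1,118,000 shares = R$0.60.

R$0.60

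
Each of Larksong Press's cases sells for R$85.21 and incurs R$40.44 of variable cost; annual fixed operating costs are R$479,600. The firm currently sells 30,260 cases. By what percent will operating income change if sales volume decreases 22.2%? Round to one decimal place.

-34.4%

Total contribution margin = 30,260 × R$44.77 = R$1,354,740.20.
Operating income = contribution − fixed costs = R$1,354,740.20 − R$479,600 = R$875,140.20.
So DOL = total CM / EBIT = R$1,354,740.20 / R$875,140.20 = 1.5480.
%ΔEBIT = DOL × %ΔSales = 1.5480 × -22.2% = -34.4%.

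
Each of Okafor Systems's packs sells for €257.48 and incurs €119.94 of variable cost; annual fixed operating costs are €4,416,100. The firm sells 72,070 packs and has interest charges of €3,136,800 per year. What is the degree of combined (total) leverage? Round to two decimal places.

4.20

At 72,070 units, contribution = 72,070 × €137.54 = €9,912,507.80.
Operating income = contribution − fixed costs = €9,912,507.80 − €4,416,100 = €5,496,407.80. Interest = €3,136,800.00.
DOL = €9,912,507.80 ÷ €5,496,407.80 = 1.8035; DFL = €5,496,407.80 ÷ €2,359,607.80 = 2.3294.
DCL = DOL × DFL = 1.8035 × 2.3294 = 4.2011.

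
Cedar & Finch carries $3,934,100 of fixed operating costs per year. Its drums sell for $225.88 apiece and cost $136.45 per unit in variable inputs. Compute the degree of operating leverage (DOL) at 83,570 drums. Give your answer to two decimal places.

2.11

Total contribution margin = 83,570 × $89.43 = $7,473,665.10.
Subtracting fixed costs: EBIT = $7,473,665.10 − $3,934,100 = $3,539,565.10.
DOL = contribution ÷ EBIT = $7,473,665.10 ÷ $3,539,565.10 = 2.1115.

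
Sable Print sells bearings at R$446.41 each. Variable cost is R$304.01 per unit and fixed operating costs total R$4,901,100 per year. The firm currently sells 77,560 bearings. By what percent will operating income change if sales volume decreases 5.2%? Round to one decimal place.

-9.3%

At 77,560 units, contribution = 77,560 × R$142.40 = R$11,044,544.00.
EBIT = R$11,044,544.00 − R$4,901,100 = R$6,143,444.00.
DOL = contribution ÷ EBIT = R$11,044,544.00 ÷ R$6,143,444.00 = 1.7978.
So EBIT moves 1.7978 × (-5.2%) = -9.3%.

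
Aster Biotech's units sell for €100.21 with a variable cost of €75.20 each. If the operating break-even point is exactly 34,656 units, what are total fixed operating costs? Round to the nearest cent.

€866,746.56

Unit CM = price − variable cost = €100.21 − €75.20 = €25.01.
Since BE = FC / CM, FC = 34,656 × €25.01 = €866,746.56.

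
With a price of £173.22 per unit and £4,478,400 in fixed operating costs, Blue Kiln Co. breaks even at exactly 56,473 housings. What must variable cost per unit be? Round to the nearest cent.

Contribution per unit must be FC / Q = £4,478,400 / 56,473 = £79.3016.
Variable cost per unit = £173.22 − £79.3016 = £93.92.

£93.92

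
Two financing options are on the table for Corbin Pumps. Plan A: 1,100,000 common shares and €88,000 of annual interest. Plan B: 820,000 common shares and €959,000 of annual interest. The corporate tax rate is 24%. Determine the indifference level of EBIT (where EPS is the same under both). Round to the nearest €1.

€3,509,786

At indifference, (EBIT − 88,000)(1 − t)/1,100,000 = (EBIT − 959,000)(1 − t)/820,000.
The (1 − t) factor cancels: (EBIT − 88,000) × 820,000 = (EBIT − 959,000) × 1,100,000.
EBIT × (1,100,000 − 820,000) = 959,000 × 1,100,000 − 88,000 × 820,000 = 982,740,000,000, so EBIT = 982,740,000,000 ÷ 280,000 = 3,509,785.71.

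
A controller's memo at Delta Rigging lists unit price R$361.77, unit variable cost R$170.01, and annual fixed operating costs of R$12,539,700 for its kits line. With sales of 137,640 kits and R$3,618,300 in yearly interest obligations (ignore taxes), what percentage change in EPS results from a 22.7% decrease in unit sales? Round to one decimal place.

Contribution at this volume is 137,640 × R$191.76 = R$26,393,846.40.
EBIT = R$26,393,846.40 − R$12,539,700 = R$13,854,146.40.
After interest of R$3,618,300.00, pre-tax earnings = R$10,235,846.40.
Degree of combined leverage = contribution ÷ (EBIT − I) = R$26,393,846.40 ÷ R$10,235,846.40 = 2.5786.
EPS therefore changes by 2.5786 × (-22.7%) = -58.5%.

-58.5%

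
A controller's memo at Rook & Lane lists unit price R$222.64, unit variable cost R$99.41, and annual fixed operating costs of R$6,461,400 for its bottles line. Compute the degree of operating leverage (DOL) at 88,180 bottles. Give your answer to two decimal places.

Contribution at this volume is 88,180 × R$123.23 = R$10,866,421.40.
EBIT = R$10,866,421.40 − R$6,461,400 = R$4,405,021.40.
Degree of operating leverage = R$10,866,421.40 / R$4,405,021.40 = 2.4668.

2.47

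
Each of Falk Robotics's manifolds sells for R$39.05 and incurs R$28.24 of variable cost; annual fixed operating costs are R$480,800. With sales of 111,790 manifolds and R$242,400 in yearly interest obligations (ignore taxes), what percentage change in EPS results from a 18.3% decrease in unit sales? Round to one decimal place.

At 111,790 units, contribution = 111,790 × R$10.81 = R$1,208,449.90.
Subtracting fixed costs: EBIT = R$1,208,449.90 − R$480,800 = R$727,649.90.
After interest of R$242,400.00, pre-tax earnings = R$485,249.90.
DCL = total CM / (EBIT − I) = R$1,208,449.90 / R$485,249.90 = 2.4904.
%ΔEPS = DCL × %ΔSales = 2.4904 × -18.3% = -45.6%.

-45.6%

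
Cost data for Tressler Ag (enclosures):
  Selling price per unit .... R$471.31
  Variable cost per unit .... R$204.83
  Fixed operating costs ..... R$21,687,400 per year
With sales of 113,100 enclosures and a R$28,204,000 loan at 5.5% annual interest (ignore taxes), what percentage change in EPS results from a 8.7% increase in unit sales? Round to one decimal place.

+38.0%

Contribution at this volume is 113,100 × R$266.48 = R$30,138,888.00.
Subtracting fixed costs: EBIT = R$30,138,888.00 − R$21,687,400 = R$8,451,488.00.
Interest = R$1,551,220.00, so EBIT − I = R$6,900,268.00.
DCL = total CM / (EBIT − I) = R$30,138,888.00 / R$6,900,268.00 = 4.3678.
%ΔEPS = DCL × %ΔSales = 4.3678 × +8.7% = +38.0%.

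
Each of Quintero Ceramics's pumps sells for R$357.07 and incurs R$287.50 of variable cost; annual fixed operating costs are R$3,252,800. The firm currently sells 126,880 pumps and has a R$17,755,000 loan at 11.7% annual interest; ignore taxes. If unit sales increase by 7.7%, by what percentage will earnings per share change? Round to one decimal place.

+19.4%

Total contribution margin = 126,880 × R$69.57 = R$8,827,041.60.
Subtracting fixed costs: EBIT = R$8,827,041.60 − R$3,252,800 = R$5,574,241.60.
After interest of R$2,077,335.00, pre-tax earnings = R$3,496,906.60.
Degree of combined leverage = contribution ÷ (EBIT − I) = R$8,827,041.60 ÷ R$3,496,906.60 = 2.5242.
EPS therefore changes by 2.5242 × (+7.7%) = +19.4%.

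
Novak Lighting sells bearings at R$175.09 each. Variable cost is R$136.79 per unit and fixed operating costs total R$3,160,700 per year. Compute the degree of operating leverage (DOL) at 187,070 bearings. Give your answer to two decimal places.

1.79

Contribution at this volume is 187,070 × R$38.30 = R$7,164,781.00.
Operating income = contribution − fixed costs = R$7,164,781.00 − R$3,160,700 = R$4,004,081.00.
DOL = contribution ÷ EBIT = R$7,164,781.00 ÷ R$4,004,081.00 = 1.7894.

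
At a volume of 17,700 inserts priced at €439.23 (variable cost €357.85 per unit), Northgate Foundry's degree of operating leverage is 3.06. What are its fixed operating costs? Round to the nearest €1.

€969,699

At 17,700 units, contribution = 17,700 × €81.38 = €1,440,426.00.
DOL = contribution / EBIT, so EBIT = €1,440,426.00 / 3.06 = €470,727.45.
And FC = contribution − EBIT = €1,440,426.00 − €470,727.45 = €969,699.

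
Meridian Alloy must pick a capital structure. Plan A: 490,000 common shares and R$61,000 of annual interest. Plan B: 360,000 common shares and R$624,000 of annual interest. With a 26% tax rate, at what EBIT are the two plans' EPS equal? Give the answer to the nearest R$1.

At indifference, (EBIT − 61,000)(1 − t)/490,000 = (EBIT − 624,000)(1 − t)/360,000.
The (1 − t) factor cancels: (EBIT − 61,000) × 360,000 = (EBIT − 624,000) × 490,000.
EBIT × (490,000 − 360,000) = 624,000 × 490,000 − 61,000 × 360,000 = 283,800,000,000, so EBIT = 283,800,000,000 ÷ 130,000 = 2,183,076.92.

R$2,183,077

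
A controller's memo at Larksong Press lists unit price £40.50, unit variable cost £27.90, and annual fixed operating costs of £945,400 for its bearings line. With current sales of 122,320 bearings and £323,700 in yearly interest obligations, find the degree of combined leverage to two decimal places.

5.66

At 122,320 units, contribution = 122,320 × £12.60 = £1,541,232.00.
EBIT = £1,541,232.00 − £945,400 = £595,832.00. Interest = £323,700.00, so EBIT − I = £272,132.00.
Degree of total leverage = total CM / (EBIT − interest) = £1,541,232.00 / £272,132.00 = 5.6635.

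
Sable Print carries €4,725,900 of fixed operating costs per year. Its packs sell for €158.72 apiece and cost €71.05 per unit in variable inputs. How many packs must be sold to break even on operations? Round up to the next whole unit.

53,906 packs

Each unit contributes €158.72 − €71.05 = €87.67.
Break-even volume = fixed costs ÷ CM per unit = €4,725,900 ÷ €87.67 = 53,905.55, so 53,906 packs.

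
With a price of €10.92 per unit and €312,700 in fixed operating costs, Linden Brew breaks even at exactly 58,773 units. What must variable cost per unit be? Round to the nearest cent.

€5.60

At break-even, FC = Q × (P − VC), so P − VC = €312,700 ÷ 58,773 = €5.3205.
Variable cost per unit = €10.92 − €5.3205 = €5.60.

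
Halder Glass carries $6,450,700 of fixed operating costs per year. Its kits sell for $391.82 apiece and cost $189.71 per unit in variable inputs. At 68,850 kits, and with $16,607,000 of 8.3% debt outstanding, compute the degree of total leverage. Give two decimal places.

2.29

Contribution at this volume is 68,850 × $202.11 = $13,915,273.50.
EBIT = $13,915,273.50 − $6,450,700 = $7,464,573.50. Interest = $1,378,381.00, so EBIT − I = $6,086,192.50.
Degree of total leverage = total CM / (EBIT − interest) = $13,915,273.50 / $6,086,192.50 = 2.2864.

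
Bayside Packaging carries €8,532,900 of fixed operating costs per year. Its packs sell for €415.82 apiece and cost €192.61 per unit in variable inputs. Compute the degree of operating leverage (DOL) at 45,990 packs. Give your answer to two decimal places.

5.93

Contribution at this volume is 45,990 × €223.21 = €10,265,427.90.
EBIT = €10,265,427.90 − €8,532,900 = €1,732,527.90.
So DOL = total CM / EBIT = €10,265,427.90 / €1,732,527.90 = 5.9251.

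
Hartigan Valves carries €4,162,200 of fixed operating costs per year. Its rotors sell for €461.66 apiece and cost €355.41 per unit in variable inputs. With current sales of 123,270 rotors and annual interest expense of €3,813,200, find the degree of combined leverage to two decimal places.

At 123,270 units, contribution = 123,270 × €106.25 = €13,097,437.50.
EBIT = €13,097,437.50 − €4,162,200 = €8,935,237.50. Interest = €3,813,200.00.
DOL = €13,097,437.50 ÷ €8,935,237.50 = 1.4658; DFL = €8,935,237.50 ÷ €5,122,037.50 = 1.7445.
Combined leverage = 1.4658 × 1.7445 = 2.5571.

2.56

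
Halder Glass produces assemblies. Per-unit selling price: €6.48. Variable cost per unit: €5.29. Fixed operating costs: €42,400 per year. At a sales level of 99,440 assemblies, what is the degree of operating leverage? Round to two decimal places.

1.56

Contribution at this volume is 99,440 × €1.19 = €118,333.60.
Subtracting fixed costs: EBIT = €118,333.60 − €42,400 = €75,933.60.
Degree of operating leverage = €118,333.60 / €75,933.60 = 1.5584.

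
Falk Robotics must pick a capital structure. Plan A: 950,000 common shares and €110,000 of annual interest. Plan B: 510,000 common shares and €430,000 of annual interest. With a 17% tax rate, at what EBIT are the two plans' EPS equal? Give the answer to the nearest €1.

€800,909

Set EPS_A = EPS_B: (EBIT − €110,000)(1 − 0.17) ÷ 950,000 = (EBIT − €430,000)(1 − 0.17) ÷ 510,000.
The (1 − t) factor cancels: (EBIT − 110,000) × 510,000 = (EBIT − 430,000) × 950,000.
EBIT × (950,000 − 510,000) = 430,000 × 950,000 − 110,000 × 510,000 = 352,400,000,000, so EBIT = 352,400,000,000 ÷ 440,000 = 800,909.09.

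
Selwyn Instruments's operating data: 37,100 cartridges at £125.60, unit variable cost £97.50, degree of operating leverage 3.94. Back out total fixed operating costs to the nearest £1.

£777,914

At 37,100 units, contribution = 37,100 × £28.10 = £1,042,510.00.
DOL = contribution / EBIT, so EBIT = £1,042,510.00 / 3.94 = £264,596.45.
And FC = contribution − EBIT = £1,042,510.00 − £264,596.45 = £777,914.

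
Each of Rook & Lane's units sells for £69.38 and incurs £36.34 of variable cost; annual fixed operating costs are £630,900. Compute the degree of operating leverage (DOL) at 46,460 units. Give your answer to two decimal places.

1.70

Total contribution margin = 46,460 × £33.04 = £1,535,038.40.
Subtracting fixed costs: EBIT = £1,535,038.40 − £630,900 = £904,138.40.
Degree of operating leverage = £1,535,038.40 / £904,138.40 = 1.6978.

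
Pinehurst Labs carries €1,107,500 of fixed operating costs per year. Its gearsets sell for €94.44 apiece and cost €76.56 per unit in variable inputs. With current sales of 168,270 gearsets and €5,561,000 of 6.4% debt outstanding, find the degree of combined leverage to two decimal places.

1.95

Contribution at this volume is 168,270 × €17.88 = €3,008,667.60.
Operating income = contribution − fixed costs = €3,008,667.60 − €1,107,500 = €1,901,167.60. Interest = €355,904.00, so EBIT − I = €1,545,263.60.
Degree of total leverage = total CM / (EBIT − interest) = €3,008,667.60 / €1,545,263.60 = 1.9470.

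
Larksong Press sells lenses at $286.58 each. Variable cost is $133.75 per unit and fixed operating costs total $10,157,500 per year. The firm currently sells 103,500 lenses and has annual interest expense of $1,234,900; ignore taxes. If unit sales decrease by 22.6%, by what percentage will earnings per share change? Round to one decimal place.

-80.8%

Contribution at this volume is 103,500 × $152.83 = $15,817,905.00.
Subtracting fixed costs: EBIT = $15,817,905.00 − $10,157,500 = $5,660,405.00.
After interest of $1,234,900.00, pre-tax earnings = $4,425,505.00.
Degree of combined leverage = contribution ÷ (EBIT − I) = $15,817,905.00 ÷ $4,425,505.00 = 3.5743.
EPS therefore changes by 3.5743 × (-22.6%) = -80.8%.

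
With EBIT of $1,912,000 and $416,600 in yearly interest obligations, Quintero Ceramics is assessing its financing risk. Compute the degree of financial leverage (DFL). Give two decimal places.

Interest = $416,600.00.
DFL = EBIT ÷ (EBIT − I) = $1,912,000 ÷ ($1,912,000 − $416,600.00) = $1,912,000 ÷ $1,495,400.00 = 1.2786.

1.28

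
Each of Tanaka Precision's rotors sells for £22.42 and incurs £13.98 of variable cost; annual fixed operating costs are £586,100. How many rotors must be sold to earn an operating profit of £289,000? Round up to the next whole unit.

Each unit contributes £22.42 − £13.98 = £8.44.
Units = (FC + target) / CM = (£586,100 + £289,000) / £8.44 = 103,684.83, so 103,685 rotors.

103,685 rotors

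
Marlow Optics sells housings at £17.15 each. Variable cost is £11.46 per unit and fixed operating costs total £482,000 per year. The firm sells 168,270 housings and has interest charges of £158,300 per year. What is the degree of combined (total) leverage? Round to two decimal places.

Total contribution margin = 168,270 × £5.69 = £957,456.30.
EBIT = £957,456.30 − £482,000 = £475,456.30. Interest = £158,300.00, so EBIT − I = £317,156.30.
Degree of total leverage = total CM / (EBIT − interest) = £957,456.30 / £317,156.30 = 3.0189.

3.02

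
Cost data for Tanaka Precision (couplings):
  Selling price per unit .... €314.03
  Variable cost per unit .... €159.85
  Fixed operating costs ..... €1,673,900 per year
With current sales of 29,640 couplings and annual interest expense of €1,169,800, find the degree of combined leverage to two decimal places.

2.65

Total contribution margin = 29,640 × €154.18 = €4,569,895.20.
Operating income = contribution − fixed costs = €4,569,895.20 − €1,673,900 = €2,895,995.20. Interest = €1,169,800.00, so EBIT − I = €1,726,195.20.
DCL = contribution ÷ (EBIT − I) = €4,569,895.20 ÷ €1,726,195.20 = 2.6474.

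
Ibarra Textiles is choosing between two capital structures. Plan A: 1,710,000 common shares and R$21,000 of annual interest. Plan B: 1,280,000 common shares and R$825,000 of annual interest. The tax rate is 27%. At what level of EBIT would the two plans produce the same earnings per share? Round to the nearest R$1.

R$3,218,302

At indifference, (EBIT − 21,000)(1 − t)/1,710,000 = (EBIT − 825,000)(1 − t)/1,280,000.
Cancelling (1 − t) and cross-multiplying: 1,280,000·(EBIT − 21,000) = 1,710,000·(EBIT − 825,000).
EBIT × (1,710,000 − 1,280,000) = 825,000 × 1,710,000 − 21,000 × 1,280,000 = 1,383,870,000,000, so EBIT = 1,383,870,000,000 ÷ 430,000 = 3,218,302.33.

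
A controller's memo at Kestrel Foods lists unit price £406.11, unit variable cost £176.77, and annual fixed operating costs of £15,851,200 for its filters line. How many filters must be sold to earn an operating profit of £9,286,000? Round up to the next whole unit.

Contribution margin per unit = £406.11 − £176.77 = £229.34.
Units = (FC + target) / CM = (£15,851,200 + £9,286,000) / £229.34 = 109,606.70, so 109,607 filters.

109,607 filters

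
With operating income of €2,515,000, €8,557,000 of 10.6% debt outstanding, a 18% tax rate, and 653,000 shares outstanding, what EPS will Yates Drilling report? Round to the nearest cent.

€2.02

Interest = €907,042.00, so EBT = €2,515,000 − €907,042.00 = €1,607,958.00.
Net income = €1,607,958.00 × (1 − 0.18) = €1,318,525.56.
Per share: €1,318,525.56 / 653,000 shares = €2.02.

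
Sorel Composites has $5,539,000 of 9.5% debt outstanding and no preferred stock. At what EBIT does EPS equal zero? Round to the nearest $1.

Annual interest = 9.5% × $5,539,000 = $526,205.00.
With no preferred dividends, EPS = 0 when EBIT exactly covers interest, so the financial break-even EBIT is $526,205.00.

$526,205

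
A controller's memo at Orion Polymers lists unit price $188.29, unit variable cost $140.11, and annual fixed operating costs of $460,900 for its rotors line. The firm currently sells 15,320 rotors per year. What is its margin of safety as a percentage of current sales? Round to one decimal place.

37.6%

Contribution margin per unit = $188.29 − $140.11 = $48.18. Break-even units = $460,900 ÷ $48.18 = 9,566.21; break-even revenue = 9,566.21 × $188.29 = $1,801,221.69.
Actual sales revenue = 15,320 × $188.29 = $2,884,602.80.
Margin of safety = ($2,884,602.80 − $1,801,221.69) ÷ $2,884,602.80 = 37.6%.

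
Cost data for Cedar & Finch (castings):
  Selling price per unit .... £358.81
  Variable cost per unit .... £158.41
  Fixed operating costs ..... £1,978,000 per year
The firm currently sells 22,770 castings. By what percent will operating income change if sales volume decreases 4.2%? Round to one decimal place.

-7.4%

Total contribution margin = 22,770 × £200.40 = £4,563,108.00.
EBIT = £4,563,108.00 − £1,978,000 = £2,585,108.00.
DOL = contribution ÷ EBIT = £4,563,108.00 ÷ £2,585,108.00 = 1.7652.
So EBIT moves 1.7652 × (-4.2%) = -7.4%.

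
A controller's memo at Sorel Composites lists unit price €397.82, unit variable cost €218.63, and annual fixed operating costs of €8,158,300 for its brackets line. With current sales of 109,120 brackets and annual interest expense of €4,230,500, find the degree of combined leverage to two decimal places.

2.73

Total contribution margin = 109,120 × €179.19 = €19,553,212.80.
Operating income = contribution − fixed costs = €19,553,212.80 − €8,158,300 = €11,394,912.80. Interest = €4,230,500.00, so EBIT − I = €7,164,412.80.
DCL = contribution ÷ (EBIT − I) = €19,553,212.80 ÷ €7,164,412.80 = 2.7292.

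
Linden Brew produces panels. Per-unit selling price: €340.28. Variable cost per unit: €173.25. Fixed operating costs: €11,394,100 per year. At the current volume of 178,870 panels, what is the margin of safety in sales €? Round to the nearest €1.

Contribution margin per unit = €340.28 − €173.25 = €167.03. Break-even units = €11,394,100 ÷ €167.03 = 68,215.89; break-even revenue = 68,215.89 × €340.28 = €23,212,502.83.
Actual sales revenue = 178,870 × €340.28 = €60,865,883.60.
Margin of safety = €60,865,883.60 − €23,212,502.83 = €37,653,381.

€37,653,381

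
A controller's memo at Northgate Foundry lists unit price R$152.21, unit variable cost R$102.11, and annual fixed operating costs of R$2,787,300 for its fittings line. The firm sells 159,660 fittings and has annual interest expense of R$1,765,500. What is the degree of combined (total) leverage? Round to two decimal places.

2.32

Contribution at this volume is 159,660 × R$50.10 = R$7,998,966.00.
EBIT = R$7,998,966.00 − R$2,787,300 = R$5,211,666.00. Interest = R$1,765,500.00.
DOL = R$7,998,966.00 ÷ R$5,211,666.00 = 1.5348; DFL = R$5,211,666.00 ÷ R$3,446,166.00 = 1.5123.
DCL = DOL × DFL = 1.5348 × 1.5123 = 2.3211.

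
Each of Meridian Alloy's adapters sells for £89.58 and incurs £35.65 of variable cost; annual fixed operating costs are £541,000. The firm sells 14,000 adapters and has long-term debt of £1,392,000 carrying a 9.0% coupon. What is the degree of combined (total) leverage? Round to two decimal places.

Total contribution margin = 14,000 × £53.93 = £755,020.00.
Subtracting fixed costs: EBIT = £755,020.00 − £541,000 = £214,020.00. Interest = £125,280.00.
DOL = £755,020.00 ÷ £214,020.00 = 3.5278; DFL = £214,020.00 ÷ £88,740.00 = 2.4118.
Combined leverage = 3.5278 × 2.4118 = 8.5083.

8.51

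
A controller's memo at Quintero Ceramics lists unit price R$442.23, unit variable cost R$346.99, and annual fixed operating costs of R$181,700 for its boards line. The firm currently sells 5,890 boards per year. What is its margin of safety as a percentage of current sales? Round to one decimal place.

Contribution margin per unit = R$442.23 − R$346.99 = R$95.24. Break-even units = R$181,700 ÷ R$95.24 = 1,907.81; break-even revenue = 1,907.81 × R$442.23 = R$843,691.63.
Current sales = 5,890 × R$442.23 = R$2,604,734.70.
Margin of safety = (R$2,604,734.70 − R$843,691.63) ÷ R$2,604,734.70 = 67.6%.

67.6%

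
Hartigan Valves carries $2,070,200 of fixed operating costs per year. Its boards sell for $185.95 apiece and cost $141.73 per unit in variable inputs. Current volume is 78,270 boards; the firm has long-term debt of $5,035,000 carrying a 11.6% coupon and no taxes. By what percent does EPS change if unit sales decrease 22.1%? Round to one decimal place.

-94.8%

At 78,270 units, contribution = 78,270 × $44.22 = $3,461,099.40.
Operating income = contribution − fixed costs = $3,461,099.40 − $2,070,200 = $1,390,899.40.
After interest of $584,060.00, pre-tax earnings = $806,839.40.
DCL = total CM / (EBIT − I) = $3,461,099.40 / $806,839.40 = 4.2897.
%ΔEPS = DCL × %ΔSales = 4.2897 × -22.1% = -94.8%.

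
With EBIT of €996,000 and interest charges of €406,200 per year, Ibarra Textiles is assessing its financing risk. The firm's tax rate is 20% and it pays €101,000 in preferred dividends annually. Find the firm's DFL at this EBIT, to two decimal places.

2.15

Interest = €406,200.00.
Pre-tax preferred-dividend burden = €101,000 ÷ (1 − 0.20) = €126,250.00.
DFL = EBIT ÷ [EBIT − I − D_p/(1−t)] = €996,000 ÷ [€996,000 − €406,200.00 − €126,250.00] = €996,000 ÷ €463,550.00 = 2.1486.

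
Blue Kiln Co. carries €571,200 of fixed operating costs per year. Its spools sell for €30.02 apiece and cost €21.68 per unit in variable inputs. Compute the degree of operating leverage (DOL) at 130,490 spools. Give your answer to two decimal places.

At 130,490 units, contribution = 130,490 × €8.34 = €1,088,286.60.
EBIT = €1,088,286.60 − €571,200 = €517,086.60.
So DOL = total CM / EBIT = €1,088,286.60 / €517,086.60 = 2.1047.

2.10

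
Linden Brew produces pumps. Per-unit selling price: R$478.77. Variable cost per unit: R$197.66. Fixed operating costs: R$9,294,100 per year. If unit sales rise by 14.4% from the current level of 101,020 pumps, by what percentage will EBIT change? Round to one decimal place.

+21.4%

At 101,020 units, contribution = 101,020 × R$281.11 = R$28,397,732.20.
EBIT = R$28,397,732.20 − R$9,294,100 = R$19,103,632.20.
DOL = contribution ÷ EBIT = R$28,397,732.20 ÷ R$19,103,632.20 = 1.4865.
Operating income changes by 1.4865 × +14.4% = +21.4%.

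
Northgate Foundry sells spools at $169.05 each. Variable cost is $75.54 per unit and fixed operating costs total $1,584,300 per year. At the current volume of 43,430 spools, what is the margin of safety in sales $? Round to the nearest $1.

Contribution margin per unit = $169.05 − $75.54 = $93.51. Break-even units = $1,584,300 ÷ $93.51 = 16,942.57; break-even revenue = 16,942.57 × $169.05 = $2,864,141.96.
Actual sales revenue = 43,430 × $169.05 = $7,341,841.50.
Margin of safety = $7,341,841.50 − $2,864,141.96 = $4,477,700.

$4,477,700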